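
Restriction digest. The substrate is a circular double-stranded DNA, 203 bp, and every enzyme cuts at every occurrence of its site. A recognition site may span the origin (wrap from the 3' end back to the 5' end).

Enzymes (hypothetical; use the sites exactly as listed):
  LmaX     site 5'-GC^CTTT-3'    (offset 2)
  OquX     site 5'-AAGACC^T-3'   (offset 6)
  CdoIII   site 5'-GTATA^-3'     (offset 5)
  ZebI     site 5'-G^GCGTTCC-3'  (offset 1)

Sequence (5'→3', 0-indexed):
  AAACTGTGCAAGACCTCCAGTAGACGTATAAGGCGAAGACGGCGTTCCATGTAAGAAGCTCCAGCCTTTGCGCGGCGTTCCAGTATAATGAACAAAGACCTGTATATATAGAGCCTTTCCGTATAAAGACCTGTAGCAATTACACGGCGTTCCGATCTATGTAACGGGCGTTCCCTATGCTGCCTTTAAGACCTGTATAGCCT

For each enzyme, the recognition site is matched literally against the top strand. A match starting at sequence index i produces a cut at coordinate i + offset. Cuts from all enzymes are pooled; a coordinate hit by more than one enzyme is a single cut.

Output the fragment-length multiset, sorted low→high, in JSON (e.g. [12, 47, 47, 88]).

Site scan:
  LmaX (GCCTTT, off=2): starts [63, 112, 181] → cuts [65, 114, 183]
  OquX (AAGACCT, off=6): starts [9, 94, 125, 187] → cuts [15, 100, 131, 193]
  CdoIII (GTATA, off=5): starts [25, 82, 101, 120, 194] → cuts [30, 87, 106, 125, 199]
  ZebI (GGCGTTCC, off=1): starts [40, 73, 145, 166] → cuts [41, 74, 146, 167]

Pooled cuts: [15, 30, 41, 65, 74, 87, 100, 106, 114, 125, 131, 146, 167, 183, 193, 199]

Fragments:
  15→30: 15 bp
  30→41: 11 bp
  41→65: 24 bp
  65→74: 9 bp
  74→87: 13 bp
  87→100: 13 bp
  100→106: 6 bp
  106→114: 8 bp
  114→125: 11 bp
  125→131: 6 bp
  131→146: 15 bp
  146→167: 21 bp
  167→183: 16 bp
  183→193: 10 bp
  193→199: 6 bp
  199→15 (wrap): 203-199+15 = 19 bp

[6,6,6,8,9,10,11,11,13,13,15,15,16,19,21,24]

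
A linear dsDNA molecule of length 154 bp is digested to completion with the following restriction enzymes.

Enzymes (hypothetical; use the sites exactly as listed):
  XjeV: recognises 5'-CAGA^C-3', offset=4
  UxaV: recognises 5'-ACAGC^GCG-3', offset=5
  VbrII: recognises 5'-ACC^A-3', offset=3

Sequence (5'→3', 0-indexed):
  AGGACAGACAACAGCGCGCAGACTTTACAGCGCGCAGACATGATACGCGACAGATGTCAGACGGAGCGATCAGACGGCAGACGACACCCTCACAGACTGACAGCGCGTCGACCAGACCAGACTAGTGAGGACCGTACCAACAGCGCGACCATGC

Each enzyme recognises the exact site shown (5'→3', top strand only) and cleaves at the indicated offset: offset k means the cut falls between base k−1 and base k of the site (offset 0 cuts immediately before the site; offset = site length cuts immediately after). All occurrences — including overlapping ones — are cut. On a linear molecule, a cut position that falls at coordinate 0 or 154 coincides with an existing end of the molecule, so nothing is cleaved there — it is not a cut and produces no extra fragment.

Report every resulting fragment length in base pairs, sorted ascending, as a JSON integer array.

Scan for sites:
  XjeV CAGAC/4: at [4, 18, 34, 57, 70, 77, 92, 112, 117] ⇒ [8, 22, 38, 61, 74, 81, 96, 116, 121]
  UxaV ACAGCGCG/5: at [10, 26, 99, 139] ⇒ [15, 31, 104, 144]
  VbrII ACCA/3: at [110, 115, 135, 147] ⇒ [113, 118, 138, 150]

All cut coordinates (distinct, sorted): [8, 15, 22, 31, 38, 61, 74, 81, 96, 104, 113, 116, 118, 121, 138, 144, 150]

Fragment lengths:
  [0,8): 8 bp
  [8,15): 7 bp
  [15,22): 7 bp
  [22,31): 9 bp
  [31,38): 7 bp
  [38,61): 23 bp
  [61,74): 13 bp
  [74,81): 7 bp
  [81,96): 15 bp
  [96,104): 8 bp
  [104,113): 9 bp
  [113,116): 3 bp
  [116,118): 2 bp
  [118,121): 3 bp
  [121,138): 17 bp
  [138,144): 6 bp
  [144,150): 6 bp
  [150,154): 4 bp

[2,3,3,4,6,6,7,7,7,7,8,8,9,9,13,15,17,23]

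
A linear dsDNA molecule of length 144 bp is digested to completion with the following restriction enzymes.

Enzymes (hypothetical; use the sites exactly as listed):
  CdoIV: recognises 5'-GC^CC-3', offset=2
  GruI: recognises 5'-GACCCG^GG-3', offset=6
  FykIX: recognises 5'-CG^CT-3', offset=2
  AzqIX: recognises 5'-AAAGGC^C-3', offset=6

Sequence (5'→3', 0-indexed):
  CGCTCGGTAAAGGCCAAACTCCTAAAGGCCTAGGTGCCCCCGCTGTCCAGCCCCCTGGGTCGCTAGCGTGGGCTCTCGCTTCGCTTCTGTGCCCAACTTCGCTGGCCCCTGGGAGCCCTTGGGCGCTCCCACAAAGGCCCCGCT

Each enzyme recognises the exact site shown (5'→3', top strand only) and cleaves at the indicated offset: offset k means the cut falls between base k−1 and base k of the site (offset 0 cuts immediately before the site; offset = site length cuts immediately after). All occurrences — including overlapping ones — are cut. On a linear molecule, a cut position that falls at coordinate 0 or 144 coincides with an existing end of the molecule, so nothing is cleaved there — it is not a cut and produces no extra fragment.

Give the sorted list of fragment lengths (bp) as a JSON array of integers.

[2,2,4,5,5,5,8,9,9,9,9,10,11,12,13,15,16]

Site scan:
  CdoIV GCCC/2: at [35, 49, 90, 104, 114, 136] ⇒ [37, 51, 92, 106, 116, 138]
  GruI (GACCCGGG, off=6): no sites
  FykIX CGCT/2: at [0, 40, 60, 76, 81, 99, 123, 140] ⇒ [2, 42, 62, 78, 83, 101, 125, 142]
  AzqIX AAAGGCC/6: at [8, 23, 132] ⇒ [14, 29, 138]

Pooled cuts: [2, 14, 29, 37, 42, 51, 62, 78, 83, 92, 101, 106, 116, 125, 138, 142]

Fragments:
  [0,2): 2 bp
  [2,14): 12 bp
  [14,29): 15 bp
  [29,37): 8 bp
  [37,42): 5 bp
  [42,51): 9 bp
  [51,62): 11 bp
  [62,78): 16 bp
  [78,83): 5 bp
  [83,92): 9 bp
  [92,101): 9 bp
  [101,106): 5 bp
  [106,116): 10 bp
  [116,125): 9 bp
  [125,138): 13 bp
  [138,142): 4 bp
  [142,144): 2 bp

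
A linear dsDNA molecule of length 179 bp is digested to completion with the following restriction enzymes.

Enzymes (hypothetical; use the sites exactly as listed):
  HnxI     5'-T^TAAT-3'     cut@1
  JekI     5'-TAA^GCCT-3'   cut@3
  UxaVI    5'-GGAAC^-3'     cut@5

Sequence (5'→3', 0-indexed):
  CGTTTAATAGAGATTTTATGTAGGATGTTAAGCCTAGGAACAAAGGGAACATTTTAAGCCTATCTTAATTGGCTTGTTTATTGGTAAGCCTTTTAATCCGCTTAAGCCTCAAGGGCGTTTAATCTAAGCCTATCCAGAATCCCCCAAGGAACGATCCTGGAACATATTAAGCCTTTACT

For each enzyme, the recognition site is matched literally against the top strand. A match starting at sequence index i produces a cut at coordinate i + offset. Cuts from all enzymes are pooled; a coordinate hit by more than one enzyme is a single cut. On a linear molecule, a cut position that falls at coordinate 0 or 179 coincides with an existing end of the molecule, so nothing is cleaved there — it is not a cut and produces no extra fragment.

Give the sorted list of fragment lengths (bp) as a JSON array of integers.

Site scan:
  HnxI TTAAT/1: at [3, 64, 92, 118] ⇒ [4, 65, 93, 119]
  JekI TAAGCCT/3: at [28, 54, 84, 102, 124, 167] ⇒ [31, 57, 87, 105, 127, 170]
  UxaVI GGAAC/5: at [36, 45, 147, 158] ⇒ [41, 50, 152, 163]

All cut coordinates (distinct, sorted): [4, 31, 41, 50, 57, 65, 87, 93, 105, 119, 127, 152, 163, 170]

Fragments:
  [0,4): 4 bp
  [4,31): 27 bp
  [31,41): 10 bp
  [41,50): 9 bp
  [50,57): 7 bp
  [57,65): 8 bp
  [65,87): 22 bp
  [87,93): 6 bp
  [93,105): 12 bp
  [105,119): 14 bp
  [119,127): 8 bp
  [127,152): 25 bp
  [152,163): 11 bp
  [163,170): 7 bp
  [170,179): 9 bp

[4,6,7,7,8,8,9,9,10,11,12,14,22,25,27]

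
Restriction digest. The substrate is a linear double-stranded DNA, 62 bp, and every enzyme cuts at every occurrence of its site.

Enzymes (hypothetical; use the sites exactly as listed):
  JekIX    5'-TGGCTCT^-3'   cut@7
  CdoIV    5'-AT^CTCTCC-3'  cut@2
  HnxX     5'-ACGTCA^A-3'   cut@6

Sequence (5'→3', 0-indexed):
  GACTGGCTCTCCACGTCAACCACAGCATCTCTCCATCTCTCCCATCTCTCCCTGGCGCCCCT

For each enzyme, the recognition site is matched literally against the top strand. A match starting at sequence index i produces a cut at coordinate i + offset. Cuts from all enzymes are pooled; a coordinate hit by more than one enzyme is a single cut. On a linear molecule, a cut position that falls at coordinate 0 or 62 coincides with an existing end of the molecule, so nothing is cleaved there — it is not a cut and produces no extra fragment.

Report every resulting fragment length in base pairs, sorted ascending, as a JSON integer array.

[8,8,9,10,10,17]

Site scan:
  JekIX TGGCTCT/7: at [3] ⇒ [10]
  CdoIV ATCTCTCC/2: at [26, 34, 43] ⇒ [28, 36, 45]
  HnxX ACGTCAA/6: at [12] ⇒ [18]

All cut coordinates (distinct, sorted): [10, 18, 28, 36, 45]

Fragment lengths:
  [0,10): 10 bp
  [10,18): 8 bp
  [18,28): 10 bp
  [28,36): 8 bp
  [36,45): 9 bp
  [45,62): 17 bp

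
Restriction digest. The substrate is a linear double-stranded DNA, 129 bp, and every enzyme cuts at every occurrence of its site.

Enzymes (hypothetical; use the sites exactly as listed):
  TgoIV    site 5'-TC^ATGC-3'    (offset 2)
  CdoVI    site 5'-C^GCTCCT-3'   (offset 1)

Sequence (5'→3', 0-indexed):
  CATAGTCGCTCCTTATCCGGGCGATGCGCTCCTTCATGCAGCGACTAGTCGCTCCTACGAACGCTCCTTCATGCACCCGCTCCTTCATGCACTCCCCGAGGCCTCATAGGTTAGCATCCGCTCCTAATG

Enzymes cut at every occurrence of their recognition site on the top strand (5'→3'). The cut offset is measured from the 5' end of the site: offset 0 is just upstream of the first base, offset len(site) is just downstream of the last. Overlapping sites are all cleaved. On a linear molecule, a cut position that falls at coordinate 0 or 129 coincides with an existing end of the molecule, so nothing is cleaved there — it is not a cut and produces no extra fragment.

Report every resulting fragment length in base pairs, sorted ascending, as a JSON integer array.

[7,8,8,8,8,10,12,15,20,33]

Per-enzyme occurrences:
  TgoIV (TCATGC, off=2): starts [33, 68, 84] → cuts [35, 70, 86]
  CdoVI (CGCTCCT, off=1): starts [6, 26, 49, 61, 77, 118] → cuts [7, 27, 50, 62, 78, 119]

Pooled cuts: [7, 27, 35, 50, 62, 70, 78, 86, 119]

Fragment lengths:
  [0,7): 7 bp
  [7,27): 20 bp
  [27,35): 8 bp
  [35,50): 15 bp
  [50,62): 12 bp
  [62,70): 8 bp
  [70,78): 8 bp
  [78,86): 8 bp
  [86,119): 33 bp
  [119,129): 10 bp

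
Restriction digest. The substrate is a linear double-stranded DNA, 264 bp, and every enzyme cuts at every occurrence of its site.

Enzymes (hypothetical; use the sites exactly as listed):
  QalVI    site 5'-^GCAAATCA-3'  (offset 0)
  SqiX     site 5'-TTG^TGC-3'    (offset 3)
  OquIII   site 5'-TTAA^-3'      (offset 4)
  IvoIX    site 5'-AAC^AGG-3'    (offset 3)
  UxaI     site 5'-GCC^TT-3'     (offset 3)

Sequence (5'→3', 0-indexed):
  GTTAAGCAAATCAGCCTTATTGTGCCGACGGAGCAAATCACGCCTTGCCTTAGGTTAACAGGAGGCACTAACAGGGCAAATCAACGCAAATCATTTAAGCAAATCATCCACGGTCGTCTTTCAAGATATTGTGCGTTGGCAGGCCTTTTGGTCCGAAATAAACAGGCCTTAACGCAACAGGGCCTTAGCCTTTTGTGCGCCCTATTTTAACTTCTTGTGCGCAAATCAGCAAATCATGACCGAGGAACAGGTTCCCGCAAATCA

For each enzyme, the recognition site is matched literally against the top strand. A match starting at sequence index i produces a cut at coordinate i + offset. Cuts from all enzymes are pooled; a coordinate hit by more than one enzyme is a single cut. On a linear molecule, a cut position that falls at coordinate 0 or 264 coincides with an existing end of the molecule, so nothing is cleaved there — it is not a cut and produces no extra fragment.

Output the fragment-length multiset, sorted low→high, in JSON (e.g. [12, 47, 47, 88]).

[1,3,3,4,5,5,5,5,6,6,6,6,7,8,8,8,9,10,10,11,12,13,13,14,15,18,20,33]

Scan for sites:
  QalVI GCAAATCA/0: at [5, 32, 75, 85, 98, 220, 228, 256] ⇒ [5, 32, 75, 85, 98, 220, 228, 256]
  SqiX TTGTGC/3: at [19, 128, 192, 214] ⇒ [22, 131, 195, 217]
  OquIII TTAA/4: at [1, 54, 94, 168, 206] ⇒ [5, 58, 98, 172, 210]
  IvoIX AACAGG/3: at [56, 69, 160, 175, 245] ⇒ [59, 72, 163, 178, 248]
  UxaI GCCTT/3: at [13, 41, 46, 142, 165, 181, 187] ⇒ [16, 44, 49, 145, 168, 184, 190]

All cut coordinates (distinct, sorted): [5, 16, 22, 32, 44, 49, 58, 59, 72, 75, 85, 98, 131, 145, 163, 168, 172, 178, 184, 190, 195, 210, 217, 220, 228, 248, 256]

Fragment lengths:
  [0,5): 5 bp
  [5,16): 11 bp
  [16,22): 6 bp
  [22,32): 10 bp
  [32,44): 12 bp
  [44,49): 5 bp
  [49,58): 9 bp
  [58,59): 1 bp
  [59,72): 13 bp
  [72,75): 3 bp
  [75,85): 10 bp
  [85,98): 13 bp
  [98,131): 33 bp
  [131,145): 14 bp
  [145,163): 18 bp
  [163,168): 5 bp
  [168,172): 4 bp
  [172,178): 6 bp
  [178,184): 6 bp
  [184,190): 6 bp
  [190,195): 5 bp
  [195,210): 15 bp
  [210,217): 7 bp
  [217,220): 3 bp
  [220,228): 8 bp
  [228,248): 20 bp
  [248,256): 8 bp
  [256,264): 8 bp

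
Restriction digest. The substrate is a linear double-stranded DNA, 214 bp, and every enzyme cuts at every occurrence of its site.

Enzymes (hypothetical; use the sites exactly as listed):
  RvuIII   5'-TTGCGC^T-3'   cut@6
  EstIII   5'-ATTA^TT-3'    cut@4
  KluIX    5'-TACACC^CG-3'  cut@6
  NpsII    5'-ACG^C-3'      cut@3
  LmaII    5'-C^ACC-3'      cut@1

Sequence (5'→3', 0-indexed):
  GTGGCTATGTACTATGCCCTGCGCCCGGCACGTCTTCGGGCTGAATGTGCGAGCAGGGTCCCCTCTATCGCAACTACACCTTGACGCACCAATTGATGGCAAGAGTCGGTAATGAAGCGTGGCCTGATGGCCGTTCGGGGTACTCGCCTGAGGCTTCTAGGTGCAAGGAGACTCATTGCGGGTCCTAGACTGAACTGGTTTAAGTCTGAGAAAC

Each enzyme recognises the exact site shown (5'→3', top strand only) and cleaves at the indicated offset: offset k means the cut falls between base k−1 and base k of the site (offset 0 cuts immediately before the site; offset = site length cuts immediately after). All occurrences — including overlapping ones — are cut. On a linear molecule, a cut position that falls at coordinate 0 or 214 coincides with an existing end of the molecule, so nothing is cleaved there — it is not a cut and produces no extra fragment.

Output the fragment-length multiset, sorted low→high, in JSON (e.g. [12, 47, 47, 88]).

[1,9,77,127]

Scan for sites:
  RvuIII (TTGCGCT, off=6): no sites
  EstIII (ATTATT, off=4): no sites
  KluIX (TACACCCG, off=6): no sites
  NpsII ACGC/3: at [83] ⇒ [86]
  LmaII CACC/1: at [76, 86] ⇒ [77, 87]

Pooled cuts: [77, 86, 87]

Fragments:
  [0,77): 77 bp
  [77,86): 9 bp
  [86,87): 1 bp
  [87,214): 127 bp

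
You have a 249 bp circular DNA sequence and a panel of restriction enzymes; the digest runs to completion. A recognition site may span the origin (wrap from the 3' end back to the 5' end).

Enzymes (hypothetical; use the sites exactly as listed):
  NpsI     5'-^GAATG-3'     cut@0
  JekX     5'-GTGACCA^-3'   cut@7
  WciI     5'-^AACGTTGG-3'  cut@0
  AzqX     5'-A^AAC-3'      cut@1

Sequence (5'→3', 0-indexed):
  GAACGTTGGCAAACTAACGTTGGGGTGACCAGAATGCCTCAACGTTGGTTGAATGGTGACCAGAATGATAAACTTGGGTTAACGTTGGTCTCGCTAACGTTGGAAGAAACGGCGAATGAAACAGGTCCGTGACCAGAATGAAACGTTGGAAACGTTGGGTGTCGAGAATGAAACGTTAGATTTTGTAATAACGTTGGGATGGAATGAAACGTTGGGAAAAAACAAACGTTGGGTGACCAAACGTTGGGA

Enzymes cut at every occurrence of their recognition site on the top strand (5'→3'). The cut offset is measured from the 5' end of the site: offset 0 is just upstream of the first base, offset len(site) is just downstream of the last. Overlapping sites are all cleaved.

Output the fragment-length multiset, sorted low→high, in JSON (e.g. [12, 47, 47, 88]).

[4,4,6,6,6,6,6,8,9,9,10,10,10,11,12,12,12,13,15,15,15,16,16,18]

Scan for sites:
  NpsI (GAATG, off=0): starts [31, 50, 62, 113, 135, 165, 201] → cuts [31, 50, 62, 113, 135, 165, 201]
  JekX (GTGACCA, off=7): starts [24, 55, 128, 232] → cuts [31, 62, 135, 239]
  WciI (AACGTTGG, off=0): starts [1, 15, 40, 80, 95, 141, 150, 189, 207, 224, 239] → cuts [1, 15, 40, 80, 95, 141, 150, 189, 207, 224, 239]
  AzqX (AAAC, off=1): starts [10, 69, 106, 118, 140, 149, 170, 206, 219, 223, 238] → cuts [11, 70, 107, 119, 141, 150, 171, 207, 220, 224, 239]

All cut coordinates (distinct, sorted): [1, 11, 15, 31, 40, 50, 62, 70, 80, 95, 107, 113, 119, 135, 141, 150, 165, 171, 189, 201, 207, 220, 224, 239]

Fragments:
  1→11: 10 bp
  11→15: 4 bp
  15→31: 16 bp
  31→40: 9 bp
  40→50: 10 bp
  50→62: 12 bp
  62→70: 8 bp
  70→80: 10 bp
  80→95: 15 bp
  95→107: 12 bp
  107→113: 6 bp
  113→119: 6 bp
  119→135: 16 bp
  135→141: 6 bp
  141→150: 9 bp
  150→165: 15 bp
  165→171: 6 bp
  171→189: 18 bp
  189→201: 12 bp
  201→207: 6 bp
  207→220: 13 bp
  220→224: 4 bp
  224→239: 15 bp
  239→1 (wrap): 249-239+1 = 11 bp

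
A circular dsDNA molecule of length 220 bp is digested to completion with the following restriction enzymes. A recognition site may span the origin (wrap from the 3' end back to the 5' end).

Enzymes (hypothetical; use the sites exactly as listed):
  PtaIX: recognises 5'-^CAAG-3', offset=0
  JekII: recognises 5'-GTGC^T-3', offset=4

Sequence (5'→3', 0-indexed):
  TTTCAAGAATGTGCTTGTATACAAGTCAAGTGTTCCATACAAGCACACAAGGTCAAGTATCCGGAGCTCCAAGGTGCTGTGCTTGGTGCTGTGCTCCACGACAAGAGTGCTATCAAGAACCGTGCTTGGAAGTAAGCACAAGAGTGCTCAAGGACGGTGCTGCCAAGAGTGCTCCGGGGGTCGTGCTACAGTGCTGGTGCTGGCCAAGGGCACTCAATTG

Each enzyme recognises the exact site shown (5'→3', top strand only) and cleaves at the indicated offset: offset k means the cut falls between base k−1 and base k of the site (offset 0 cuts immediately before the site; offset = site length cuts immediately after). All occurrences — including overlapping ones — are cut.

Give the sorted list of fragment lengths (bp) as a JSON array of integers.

Site scan:
  PtaIX CAAG/0: at [3, 21, 26, 39, 47, 53, 69, 101, 113, 138, 148, 163, 204] ⇒ [3, 21, 26, 39, 47, 53, 69, 101, 113, 138, 148, 163, 204]
  JekII GTGCT/4: at [10, 73, 78, 85, 90, 106, 121, 143, 156, 168, 182, 190, 196] ⇒ [14, 77, 82, 89, 94, 110, 125, 147, 160, 172, 186, 194, 200]

All cut coordinates (distinct, sorted): [3, 14, 21, 26, 39, 47, 53, 69, 77, 82, 89, 94, 101, 110, 113, 125, 138, 147, 148, 160, 163, 172, 186, 194, 200, 204]

Fragments:
  3→14: 11 bp
  14→21: 7 bp
  21→26: 5 bp
  26→39: 13 bp
  39→47: 8 bp
  47→53: 6 bp
  53→69: 16 bp
  69→77: 8 bp
  77→82: 5 bp
  82→89: 7 bp
  89→94: 5 bp
  94→101: 7 bp
  101→110: 9 bp
  110→113: 3 bp
  113→125: 12 bp
  125→138: 13 bp
  138→147: 9 bp
  147→148: 1 bp
  148→160: 12 bp
  160→163: 3 bp
  163→172: 9 bp
  172→186: 14 bp
  186→194: 8 bp
  194→200: 6 bp
  200→204: 4 bp
  204→3 (wrap): 220-204+3 = 19 bp

[1,3,3,4,5,5,5,6,6,7,7,7,8,8,8,9,9,9,11,12,12,13,13,14,16,19]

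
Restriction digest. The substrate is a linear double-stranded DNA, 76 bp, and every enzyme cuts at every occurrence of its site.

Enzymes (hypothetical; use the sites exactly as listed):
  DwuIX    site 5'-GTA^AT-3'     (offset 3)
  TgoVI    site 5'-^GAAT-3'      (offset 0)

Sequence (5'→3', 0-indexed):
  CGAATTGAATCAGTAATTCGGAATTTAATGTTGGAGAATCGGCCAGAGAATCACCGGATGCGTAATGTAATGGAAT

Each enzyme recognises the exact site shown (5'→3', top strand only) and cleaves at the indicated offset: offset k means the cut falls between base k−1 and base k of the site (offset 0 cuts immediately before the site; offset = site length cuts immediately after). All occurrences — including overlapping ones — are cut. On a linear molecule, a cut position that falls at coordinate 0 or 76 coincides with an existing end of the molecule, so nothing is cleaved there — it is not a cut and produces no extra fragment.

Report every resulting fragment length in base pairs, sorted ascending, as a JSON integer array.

[1,3,4,5,5,5,9,12,15,17]

Site scan:
  DwuIX GTAAT/3: at [12, 61, 66] ⇒ [15, 64, 69]
  TgoVI GAAT/0: at [1, 6, 20, 35, 47, 72] ⇒ [1, 6, 20, 35, 47, 72]

Pooled cuts: [1, 6, 15, 20, 35, 47, 64, 69, 72]

Fragment lengths:
  [0,1): 1 bp
  [1,6): 5 bp
  [6,15): 9 bp
  [15,20): 5 bp
  [20,35): 15 bp
  [35,47): 12 bp
  [47,64): 17 bp
  [64,69): 5 bp
  [69,72): 3 bp
  [72,76): 4 bp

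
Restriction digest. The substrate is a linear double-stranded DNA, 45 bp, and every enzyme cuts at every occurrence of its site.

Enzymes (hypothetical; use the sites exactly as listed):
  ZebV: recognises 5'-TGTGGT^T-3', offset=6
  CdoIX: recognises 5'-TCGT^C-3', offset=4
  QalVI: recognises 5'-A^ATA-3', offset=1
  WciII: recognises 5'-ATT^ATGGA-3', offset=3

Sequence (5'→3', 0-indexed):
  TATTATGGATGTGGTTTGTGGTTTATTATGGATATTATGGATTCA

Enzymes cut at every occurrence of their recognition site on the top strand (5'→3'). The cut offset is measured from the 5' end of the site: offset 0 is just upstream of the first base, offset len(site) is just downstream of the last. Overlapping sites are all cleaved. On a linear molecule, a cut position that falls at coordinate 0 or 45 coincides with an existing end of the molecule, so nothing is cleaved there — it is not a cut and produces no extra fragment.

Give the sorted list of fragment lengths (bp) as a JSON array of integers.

[4,5,7,9,9,11]

Per-enzyme occurrences:
  ZebV (TGTGGTT, off=6): starts [9, 16] → cuts [15, 22]
  CdoIX (TCGTC, off=4): no sites
  QalVI (AATA, off=1): no sites
  WciII (ATTATGGA, off=3): starts [1, 24, 33] → cuts [4, 27, 36]

All cut coordinates (distinct, sorted): [4, 15, 22, 27, 36]

Fragments:
  [0,4): 4 bp
  [4,15): 11 bp
  [15,22): 7 bp
  [22,27): 5 bp
  [27,36): 9 bp
  [36,45): 9 bp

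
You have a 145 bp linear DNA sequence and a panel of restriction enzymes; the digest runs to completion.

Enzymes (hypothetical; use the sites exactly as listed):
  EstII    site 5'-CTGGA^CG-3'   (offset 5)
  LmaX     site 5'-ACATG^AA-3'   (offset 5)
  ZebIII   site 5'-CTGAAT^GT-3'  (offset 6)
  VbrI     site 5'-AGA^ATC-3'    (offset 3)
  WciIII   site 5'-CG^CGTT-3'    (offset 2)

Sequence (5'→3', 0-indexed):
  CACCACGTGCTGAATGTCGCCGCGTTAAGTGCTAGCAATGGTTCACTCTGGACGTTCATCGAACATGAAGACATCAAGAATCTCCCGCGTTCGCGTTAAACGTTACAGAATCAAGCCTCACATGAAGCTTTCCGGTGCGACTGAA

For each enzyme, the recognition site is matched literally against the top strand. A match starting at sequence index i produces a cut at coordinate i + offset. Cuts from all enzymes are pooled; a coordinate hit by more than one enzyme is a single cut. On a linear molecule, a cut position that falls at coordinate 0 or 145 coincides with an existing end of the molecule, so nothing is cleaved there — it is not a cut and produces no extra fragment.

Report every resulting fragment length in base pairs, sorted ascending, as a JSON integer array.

[6,7,8,12,15,15,15,16,21,30]

Per-enzyme occurrences:
  EstII (CTGGACG, off=5): starts [47] → cuts [52]
  LmaX (ACATGAA, off=5): starts [62, 119] → cuts [67, 124]
  ZebIII (CTGAATGT, off=6): starts [9] → cuts [15]
  VbrI (AGAATC, off=3): starts [76, 106] → cuts [79, 109]
  WciIII (CGCGTT, off=2): starts [20, 85, 91] → cuts [22, 87, 93]

All cut coordinates (distinct, sorted): [15, 22, 52, 67, 79, 87, 93, 109, 124]

Fragment lengths:
  [0,15): 15 bp
  [15,22): 7 bp
  [22,52): 30 bp
  [52,67): 15 bp
  [67,79): 12 bp
  [79,87): 8 bp
  [87,93): 6 bp
  [93,109): 16 bp
  [109,124): 15 bp
  [124,145): 21 bp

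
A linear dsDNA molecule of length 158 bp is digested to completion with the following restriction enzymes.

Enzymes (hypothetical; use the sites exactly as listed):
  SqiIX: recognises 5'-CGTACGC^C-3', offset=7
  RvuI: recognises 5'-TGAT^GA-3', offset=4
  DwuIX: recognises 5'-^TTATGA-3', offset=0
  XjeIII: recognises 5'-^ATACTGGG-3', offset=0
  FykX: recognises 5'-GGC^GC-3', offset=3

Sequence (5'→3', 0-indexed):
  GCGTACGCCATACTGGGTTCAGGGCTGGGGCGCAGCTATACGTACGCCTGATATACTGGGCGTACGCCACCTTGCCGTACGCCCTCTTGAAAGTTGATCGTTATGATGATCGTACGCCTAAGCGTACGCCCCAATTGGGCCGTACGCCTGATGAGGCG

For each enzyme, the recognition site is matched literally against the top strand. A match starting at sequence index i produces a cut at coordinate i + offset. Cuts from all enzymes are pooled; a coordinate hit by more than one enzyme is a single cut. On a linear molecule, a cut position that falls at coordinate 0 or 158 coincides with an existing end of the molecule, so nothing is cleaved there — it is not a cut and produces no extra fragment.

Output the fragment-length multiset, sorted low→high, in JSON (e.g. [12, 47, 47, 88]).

[1,5,5,6,7,8,10,12,15,15,16,18,18,22]

Per-enzyme occurrences:
  SqiIX CGTACGCC/7: at [1, 40, 60, 75, 110, 122, 140] ⇒ [8, 47, 67, 82, 117, 129, 147]
  RvuI TGATGA/4: at [103, 148] ⇒ [107, 152]
  DwuIX TTATGA/0: at [100] ⇒ [100]
  XjeIII ATACTGGG/0: at [9, 52] ⇒ [9, 52]
  FykX GGCGC/3: at [28] ⇒ [31]

All cut coordinates (distinct, sorted): [8, 9, 31, 47, 52, 67, 82, 100, 107, 117, 129, 147, 152]

Fragments:
  [0,8): 8 bp
  [8,9): 1 bp
  [9,31): 22 bp
  [31,47): 16 bp
  [47,52): 5 bp
  [52,67): 15 bp
  [67,82): 15 bp
  [82,100): 18 bp
  [100,107): 7 bp
  [107,117): 10 bp
  [117,129): 12 bp
  [129,147): 18 bp
  [147,152): 5 bp
  [152,158): 6 bp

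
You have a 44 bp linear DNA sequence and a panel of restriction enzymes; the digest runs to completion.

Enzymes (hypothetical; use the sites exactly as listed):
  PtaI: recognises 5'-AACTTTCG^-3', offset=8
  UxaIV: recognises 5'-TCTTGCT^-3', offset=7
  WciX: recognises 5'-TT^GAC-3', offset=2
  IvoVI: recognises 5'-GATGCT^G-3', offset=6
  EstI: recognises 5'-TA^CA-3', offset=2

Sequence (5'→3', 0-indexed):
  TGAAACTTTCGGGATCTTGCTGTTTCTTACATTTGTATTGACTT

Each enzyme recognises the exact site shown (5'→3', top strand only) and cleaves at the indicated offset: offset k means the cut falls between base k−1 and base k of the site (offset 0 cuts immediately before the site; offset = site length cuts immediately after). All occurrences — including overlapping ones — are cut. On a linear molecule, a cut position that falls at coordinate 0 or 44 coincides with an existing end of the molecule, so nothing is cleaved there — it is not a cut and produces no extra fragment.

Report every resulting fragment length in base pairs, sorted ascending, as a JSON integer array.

[5,8,10,10,11]

Scan for sites:
  PtaI AACTTTCG/8: at [3] ⇒ [11]
  UxaIV TCTTGCT/7: at [14] ⇒ [21]
  WciX TTGAC/2: at [37] ⇒ [39]
  IvoVI (GATGCTG, off=6): no sites
  EstI TACA/2: at [27] ⇒ [29]

Pooled cuts: [11, 21, 29, 39]

Fragments:
  [0,11): 11 bp
  [11,21): 10 bp
  [21,29): 8 bp
  [29,39): 10 bp
  [39,44): 5 bp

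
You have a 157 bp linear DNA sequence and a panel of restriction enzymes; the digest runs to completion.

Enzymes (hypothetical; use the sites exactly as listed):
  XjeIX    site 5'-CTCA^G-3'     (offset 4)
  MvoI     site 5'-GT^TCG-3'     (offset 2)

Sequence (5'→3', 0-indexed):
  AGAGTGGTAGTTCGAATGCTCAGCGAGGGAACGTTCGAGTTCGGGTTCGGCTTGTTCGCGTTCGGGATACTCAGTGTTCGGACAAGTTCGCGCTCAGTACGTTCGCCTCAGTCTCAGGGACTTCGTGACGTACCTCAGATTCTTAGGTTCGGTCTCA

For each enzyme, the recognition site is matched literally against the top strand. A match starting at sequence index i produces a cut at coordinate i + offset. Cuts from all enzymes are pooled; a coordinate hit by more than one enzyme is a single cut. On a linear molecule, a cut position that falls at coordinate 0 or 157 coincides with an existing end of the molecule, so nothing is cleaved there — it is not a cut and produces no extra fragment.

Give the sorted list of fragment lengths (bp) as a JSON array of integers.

Site scan:
  XjeIX CTCAG/4: at [18, 69, 92, 106, 112, 133] ⇒ [22, 73, 96, 110, 116, 137]
  MvoI GTTCG/2: at [9, 32, 38, 44, 53, 59, 75, 85, 100, 146] ⇒ [11, 34, 40, 46, 55, 61, 77, 87, 102, 148]

All cut coordinates (distinct, sorted): [11, 22, 34, 40, 46, 55, 61, 73, 77, 87, 96, 102, 110, 116, 137, 148]

Fragments:
  [0,11): 11 bp
  [11,22): 11 bp
  [22,34): 12 bp
  [34,40): 6 bp
  [40,46): 6 bp
  [46,55): 9 bp
  [55,61): 6 bp
  [61,73): 12 bp
  [73,77): 4 bp
  [77,87): 10 bp
  [87,96): 9 bp
  [96,102): 6 bp
  [102,110): 8 bp
  [110,116): 6 bp
  [116,137): 21 bp
  [137,148): 11 bp
  [148,157): 9 bp

[4,6,6,6,6,6,8,9,9,9,10,11,11,11,12,12,21]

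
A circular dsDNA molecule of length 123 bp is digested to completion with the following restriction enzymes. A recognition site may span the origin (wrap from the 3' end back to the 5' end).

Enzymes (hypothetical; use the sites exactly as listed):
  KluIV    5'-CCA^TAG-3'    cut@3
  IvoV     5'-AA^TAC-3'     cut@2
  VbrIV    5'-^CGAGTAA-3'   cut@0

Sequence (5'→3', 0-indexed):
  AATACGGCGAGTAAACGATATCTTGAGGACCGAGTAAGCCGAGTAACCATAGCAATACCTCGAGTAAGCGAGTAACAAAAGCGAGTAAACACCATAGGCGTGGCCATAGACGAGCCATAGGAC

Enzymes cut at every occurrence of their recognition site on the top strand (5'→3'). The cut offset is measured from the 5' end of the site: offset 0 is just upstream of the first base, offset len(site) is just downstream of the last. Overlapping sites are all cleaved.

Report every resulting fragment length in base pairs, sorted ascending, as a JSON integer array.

[5,5,6,8,8,9,10,11,12,13,13,23]

Site scan:
  KluIV CCATAG/3: at [46, 91, 103, 114] ⇒ [49, 94, 106, 117]
  IvoV AATAC/2: at [0, 53] ⇒ [2, 55]
  VbrIV CGAGTAA/0: at [7, 30, 39, 60, 68, 81] ⇒ [7, 30, 39, 60, 68, 81]

All cut coordinates (distinct, sorted): [2, 7, 30, 39, 49, 55, 60, 68, 81, 94, 106, 117]

Fragment lengths:
  2→7: 5 bp
  7→30: 23 bp
  30→39: 9 bp
  39→49: 10 bp
  49→55: 6 bp
  55→60: 5 bp
  60→68: 8 bp
  68→81: 13 bp
  81→94: 13 bp
  94→106: 12 bp
  106→117: 11 bp
  117→2 (wrap): 123-117+2 = 8 bp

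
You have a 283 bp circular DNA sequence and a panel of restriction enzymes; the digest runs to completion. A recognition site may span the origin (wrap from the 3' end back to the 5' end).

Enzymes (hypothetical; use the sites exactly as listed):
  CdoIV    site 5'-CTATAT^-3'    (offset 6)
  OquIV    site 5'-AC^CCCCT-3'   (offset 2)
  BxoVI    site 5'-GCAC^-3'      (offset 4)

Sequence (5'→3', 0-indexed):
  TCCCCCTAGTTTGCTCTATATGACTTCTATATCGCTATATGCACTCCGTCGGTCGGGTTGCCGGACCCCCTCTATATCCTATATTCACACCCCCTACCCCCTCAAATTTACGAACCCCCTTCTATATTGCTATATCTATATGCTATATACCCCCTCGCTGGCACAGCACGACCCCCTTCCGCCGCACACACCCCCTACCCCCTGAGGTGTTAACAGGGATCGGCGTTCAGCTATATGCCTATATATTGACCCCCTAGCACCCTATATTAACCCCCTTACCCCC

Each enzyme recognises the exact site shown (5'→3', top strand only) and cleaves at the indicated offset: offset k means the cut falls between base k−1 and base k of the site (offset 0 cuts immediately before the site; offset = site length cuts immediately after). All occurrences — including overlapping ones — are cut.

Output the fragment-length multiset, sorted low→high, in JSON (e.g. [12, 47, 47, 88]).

Scan for sites:
  CdoIV CTATAT/6: at [15, 26, 34, 71, 78, 121, 129, 135, 142, 230, 238, 261] ⇒ [21, 32, 40, 77, 84, 127, 135, 141, 148, 236, 244, 267]
  OquIV ACCCCCT/2: at [64, 88, 95, 113, 148, 170, 189, 196, 248, 269, 277] ⇒ [66, 90, 97, 115, 150, 172, 191, 198, 250, 271, 279]
  BxoVI GCAC/4: at [40, 160, 165, 183, 256] ⇒ [44, 164, 169, 187, 260]

All cut coordinates (distinct, sorted): [21, 32, 40, 44, 66, 77, 84, 90, 97, 115, 127, 135, 141, 148, 150, 164, 169, 172, 187, 191, 198, 236, 244, 250, 260, 267, 271, 279]

Fragment lengths:
  21→32: 11 bp
  32→40: 8 bp
  40→44: 4 bp
  44→66: 22 bp
  66→77: 11 bp
  77→84: 7 bp
  84→90: 6 bp
  90→97: 7 bp
  97→115: 18 bp
  115→127: 12 bp
  127→135: 8 bp
  135→141: 6 bp
  141→148: 7 bp
  148→150: 2 bp
  150→164: 14 bp
  164→169: 5 bp
  169→172: 3 bp
  172→187: 15 bp
  187→191: 4 bp
  191→198: 7 bp
  198→236: 38 bp
  236→244: 8 bp
  244→250: 6 bp
  250→260: 10 bp
  260→267: 7 bp
  267→271: 4 bp
  271→279: 8 bp
  279→21 (wrap): 283-279+21 = 25 bp

[2,3,4,4,4,5,6,6,6,7,7,7,7,7,8,8,8,8,10,11,11,12,14,15,18,22,25,38]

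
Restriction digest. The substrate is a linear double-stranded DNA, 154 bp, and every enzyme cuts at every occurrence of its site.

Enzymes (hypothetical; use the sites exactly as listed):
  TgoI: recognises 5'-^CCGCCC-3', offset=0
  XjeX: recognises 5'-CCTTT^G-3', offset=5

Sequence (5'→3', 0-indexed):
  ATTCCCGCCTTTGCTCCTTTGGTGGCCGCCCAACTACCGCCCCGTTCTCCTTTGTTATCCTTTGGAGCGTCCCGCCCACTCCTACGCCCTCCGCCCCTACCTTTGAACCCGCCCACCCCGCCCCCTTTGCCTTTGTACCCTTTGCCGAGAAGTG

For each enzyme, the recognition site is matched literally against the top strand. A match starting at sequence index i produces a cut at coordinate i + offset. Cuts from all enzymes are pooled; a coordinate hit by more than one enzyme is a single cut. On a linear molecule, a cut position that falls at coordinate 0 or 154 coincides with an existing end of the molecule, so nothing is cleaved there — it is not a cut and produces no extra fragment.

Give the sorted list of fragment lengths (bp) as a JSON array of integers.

[4,5,6,8,8,9,9,10,11,11,11,12,14,17,19]

Scan for sites:
  TgoI (CCGCCC, off=0): starts [25, 36, 71, 90, 108, 117] → cuts [25, 36, 71, 90, 108, 117]
  XjeX (CCTTTG, off=5): starts [7, 15, 48, 58, 99, 123, 129, 138] → cuts [12, 20, 53, 63, 104, 128, 134, 143]

All cut coordinates (distinct, sorted): [12, 20, 25, 36, 53, 63, 71, 90, 104, 108, 117, 128, 134, 143]

Fragment lengths:
  [0,12): 12 bp
  [12,20): 8 bp
  [20,25): 5 bp
  [25,36): 11 bp
  [36,53): 17 bp
  [53,63): 10 bp
  [63,71): 8 bp
  [71,90): 19 bp
  [90,104): 14 bp
  [104,108): 4 bp
  [108,117): 9 bp
  [117,128): 11 bp
  [128,134): 6 bp
  [134,143): 9 bp
  [143,154): 11 bp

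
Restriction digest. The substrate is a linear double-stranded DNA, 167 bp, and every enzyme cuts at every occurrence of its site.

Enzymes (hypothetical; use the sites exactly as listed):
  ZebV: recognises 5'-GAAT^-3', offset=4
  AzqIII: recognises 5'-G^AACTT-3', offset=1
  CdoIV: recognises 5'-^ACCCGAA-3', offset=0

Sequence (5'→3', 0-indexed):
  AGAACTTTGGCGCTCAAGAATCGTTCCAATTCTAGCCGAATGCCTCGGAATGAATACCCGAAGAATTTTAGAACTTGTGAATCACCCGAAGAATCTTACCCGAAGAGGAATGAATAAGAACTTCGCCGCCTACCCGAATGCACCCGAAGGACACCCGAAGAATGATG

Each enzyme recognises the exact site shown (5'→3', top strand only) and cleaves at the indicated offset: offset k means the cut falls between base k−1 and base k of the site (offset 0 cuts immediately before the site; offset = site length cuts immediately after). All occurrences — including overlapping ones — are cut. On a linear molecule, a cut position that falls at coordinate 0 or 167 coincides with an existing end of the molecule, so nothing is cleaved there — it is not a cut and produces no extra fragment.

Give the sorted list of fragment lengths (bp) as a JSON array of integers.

Site scan:
  ZebV GAAT/4: at [17, 37, 47, 51, 62, 78, 90, 107, 111, 135, 159] ⇒ [21, 41, 51, 55, 66, 82, 94, 111, 115, 139, 163]
  AzqIII GAACTT/1: at [1, 70, 117] ⇒ [2, 71, 118]
  CdoIV ACCCGAA/0: at [55, 83, 97, 131, 141, 152] ⇒ [55, 83, 97, 131, 141, 152]

Pooled cuts: [2, 21, 41, 51, 55, 66, 71, 82, 83, 94, 97, 111, 115, 118, 131, 139, 141, 152, 163]

Fragments:
  [0,2): 2 bp
  [2,21): 19 bp
  [21,41): 20 bp
  [41,51): 10 bp
  [51,55): 4 bp
  [55,66): 11 bp
  [66,71): 5 bp
  [71,82): 11 bp
  [82,83): 1 bp
  [83,94): 11 bp
  [94,97): 3 bp
  [97,111): 14 bp
  [111,115): 4 bp
  [115,118): 3 bp
  [118,131): 13 bp
  [131,139): 8 bp
  [139,141): 2 bp
  [141,152): 11 bp
  [152,163): 11 bp
  [163,167): 4 bp

[1,2,2,3,3,4,4,4,5,8,10,11,11,11,11,11,13,14,19,20]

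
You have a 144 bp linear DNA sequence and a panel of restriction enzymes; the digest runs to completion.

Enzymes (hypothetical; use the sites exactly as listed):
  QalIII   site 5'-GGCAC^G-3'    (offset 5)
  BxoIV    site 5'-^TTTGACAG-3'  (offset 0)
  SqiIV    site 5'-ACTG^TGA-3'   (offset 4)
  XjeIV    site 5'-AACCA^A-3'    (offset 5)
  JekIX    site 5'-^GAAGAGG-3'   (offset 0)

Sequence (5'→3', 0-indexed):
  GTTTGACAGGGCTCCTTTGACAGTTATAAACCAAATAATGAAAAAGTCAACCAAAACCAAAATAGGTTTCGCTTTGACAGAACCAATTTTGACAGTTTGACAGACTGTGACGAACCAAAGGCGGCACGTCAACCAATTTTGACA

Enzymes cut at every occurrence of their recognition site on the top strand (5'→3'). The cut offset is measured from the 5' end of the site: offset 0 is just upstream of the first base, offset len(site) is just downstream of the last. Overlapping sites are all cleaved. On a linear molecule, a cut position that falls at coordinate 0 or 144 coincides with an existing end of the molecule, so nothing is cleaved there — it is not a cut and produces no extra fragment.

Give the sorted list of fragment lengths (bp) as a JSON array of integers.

Scan for sites:
  QalIII GGCACG/5: at [122] ⇒ [127]
  BxoIV TTTGACAG/0: at [1, 15, 72, 87, 95] ⇒ [1, 15, 72, 87, 95]
  SqiIV ACTGTGA/4: at [103] ⇒ [107]
  XjeIV AACCAA/5: at [28, 48, 54, 80, 112, 130] ⇒ [33, 53, 59, 85, 117, 135]
  JekIX (GAAGAGG, off=0): no sites

Pooled cuts: [1, 15, 33, 53, 59, 72, 85, 87, 95, 107, 117, 127, 135]

Fragment lengths:
  [0,1): 1 bp
  [1,15): 14 bp
  [15,33): 18 bp
  [33,53): 20 bp
  [53,59): 6 bp
  [59,72): 13 bp
  [72,85): 13 bp
  [85,87): 2 bp
  [87,95): 8 bp
  [95,107): 12 bp
  [107,117): 10 bp
  [117,127): 10 bp
  [127,135): 8 bp
  [135,144): 9 bp

[1,2,6,8,8,9,10,10,12,13,13,14,18,20]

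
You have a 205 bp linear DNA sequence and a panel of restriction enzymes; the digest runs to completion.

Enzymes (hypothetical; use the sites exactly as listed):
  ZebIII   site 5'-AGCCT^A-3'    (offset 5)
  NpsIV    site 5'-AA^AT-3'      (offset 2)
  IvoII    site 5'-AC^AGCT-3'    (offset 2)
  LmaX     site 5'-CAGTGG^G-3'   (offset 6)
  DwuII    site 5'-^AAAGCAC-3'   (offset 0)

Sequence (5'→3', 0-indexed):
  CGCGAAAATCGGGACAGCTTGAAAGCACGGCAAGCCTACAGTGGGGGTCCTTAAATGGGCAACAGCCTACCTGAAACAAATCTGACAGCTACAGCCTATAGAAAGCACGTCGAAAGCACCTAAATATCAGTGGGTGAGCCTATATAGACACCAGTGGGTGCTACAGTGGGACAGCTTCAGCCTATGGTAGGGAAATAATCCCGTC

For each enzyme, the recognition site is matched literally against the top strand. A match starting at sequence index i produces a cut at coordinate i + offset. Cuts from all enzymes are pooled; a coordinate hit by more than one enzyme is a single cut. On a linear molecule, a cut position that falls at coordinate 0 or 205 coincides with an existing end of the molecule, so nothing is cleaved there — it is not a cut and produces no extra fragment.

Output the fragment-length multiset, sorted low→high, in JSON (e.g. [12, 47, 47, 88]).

Site scan:
  ZebIII AGCCTA/5: at [32, 63, 92, 136, 178] ⇒ [37, 68, 97, 141, 183]
  NpsIV AAAT/2: at [5, 52, 77, 121, 192] ⇒ [7, 54, 79, 123, 194]
  IvoII ACAGCT/2: at [13, 84, 170] ⇒ [15, 86, 172]
  LmaX CAGTGGG/6: at [38, 127, 151, 163] ⇒ [44, 133, 157, 169]
  DwuII AAAGCAC/0: at [21, 101, 112] ⇒ [21, 101, 112]

All cut coordinates (distinct, sorted): [7, 15, 21, 37, 44, 54, 68, 79, 86, 97, 101, 112, 123, 133, 141, 157, 169, 172, 183, 194]

Fragment lengths:
  [0,7): 7 bp
  [7,15): 8 bp
  [15,21): 6 bp
  [21,37): 16 bp
  [37,44): 7 bp
  [44,54): 10 bp
  [54,68): 14 bp
  [68,79): 11 bp
  [79,86): 7 bp
  [86,97): 11 bp
  [97,101): 4 bp
  [101,112): 11 bp
  [112,123): 11 bp
  [123,133): 10 bp
  [133,141): 8 bp
  [141,157): 16 bp
  [157,169): 12 bp
  [169,172): 3 bp
  [172,183): 11 bp
  [183,194): 11 bp
  [194,205): 11 bp

[3,4,6,7,7,7,8,8,10,10,11,11,11,11,11,11,11,12,14,16,16]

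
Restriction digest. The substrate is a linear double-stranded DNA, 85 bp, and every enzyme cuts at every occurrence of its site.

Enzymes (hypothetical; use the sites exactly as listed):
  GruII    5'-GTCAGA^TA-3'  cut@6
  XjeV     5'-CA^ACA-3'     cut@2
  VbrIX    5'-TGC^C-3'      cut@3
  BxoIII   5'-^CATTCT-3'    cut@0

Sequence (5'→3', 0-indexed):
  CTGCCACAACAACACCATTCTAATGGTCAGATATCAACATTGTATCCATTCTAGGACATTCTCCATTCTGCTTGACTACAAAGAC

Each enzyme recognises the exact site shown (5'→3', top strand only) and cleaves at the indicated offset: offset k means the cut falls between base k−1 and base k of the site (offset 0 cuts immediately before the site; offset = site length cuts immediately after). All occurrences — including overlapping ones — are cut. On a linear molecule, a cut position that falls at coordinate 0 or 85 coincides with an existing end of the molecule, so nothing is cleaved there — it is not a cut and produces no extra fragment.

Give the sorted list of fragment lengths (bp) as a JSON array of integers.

Per-enzyme occurrences:
  GruII (GTCAGATA, off=6): starts [25] → cuts [31]
  XjeV (CAACA, off=2): starts [6, 9, 34] → cuts [8, 11, 36]
  VbrIX (TGCC, off=3): starts [1] → cuts [4]
  BxoIII (CATTCT, off=0): starts [15, 46, 56, 63] → cuts [15, 46, 56, 63]

All cut coordinates (distinct, sorted): [4, 8, 11, 15, 31, 36, 46, 56, 63]

Fragment lengths:
  [0,4): 4 bp
  [4,8): 4 bp
  [8,11): 3 bp
  [11,15): 4 bp
  [15,31): 16 bp
  [31,36): 5 bp
  [36,46): 10 bp
  [46,56): 10 bp
  [56,63): 7 bp
  [63,85): 22 bp

[3,4,4,4,5,7,10,10,16,22]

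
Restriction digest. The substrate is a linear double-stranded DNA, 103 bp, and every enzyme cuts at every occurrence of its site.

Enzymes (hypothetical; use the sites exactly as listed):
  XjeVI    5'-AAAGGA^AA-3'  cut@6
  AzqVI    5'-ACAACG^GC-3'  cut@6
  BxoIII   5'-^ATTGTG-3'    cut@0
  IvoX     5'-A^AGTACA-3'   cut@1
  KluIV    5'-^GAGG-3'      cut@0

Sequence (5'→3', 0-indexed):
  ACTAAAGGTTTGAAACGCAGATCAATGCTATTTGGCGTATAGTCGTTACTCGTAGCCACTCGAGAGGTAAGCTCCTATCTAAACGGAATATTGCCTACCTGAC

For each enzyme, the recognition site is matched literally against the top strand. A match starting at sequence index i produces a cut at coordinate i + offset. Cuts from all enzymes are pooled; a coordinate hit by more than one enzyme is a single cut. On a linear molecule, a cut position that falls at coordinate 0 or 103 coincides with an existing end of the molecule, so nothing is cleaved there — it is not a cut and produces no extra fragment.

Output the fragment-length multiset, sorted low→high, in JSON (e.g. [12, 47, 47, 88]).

Scan for sites:
  XjeVI (AAAGGAAA, off=6): no sites
  AzqVI (ACAACGGC, off=6): no sites
  BxoIII (ATTGTG, off=0): no sites
  IvoX (AAGTACA, off=1): no sites
  KluIV GAGG/0: at [63] ⇒ [63]

All cut coordinates (distinct, sorted): [63]

Fragments:
  [0,63): 63 bp
  [63,103): 40 bp

[40,63]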